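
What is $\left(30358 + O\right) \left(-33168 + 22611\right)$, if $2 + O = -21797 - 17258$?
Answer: $91835343$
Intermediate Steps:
$O = -39057$ ($O = -2 - 39055 = -39057$)
$\left(30358 + O\right) \left(-33168 + 22611\right) = \left(30358 - 39057\right) \left(-33168 + 22611\right) = \left(-8699\right) \left(-10557\right) = 91835343$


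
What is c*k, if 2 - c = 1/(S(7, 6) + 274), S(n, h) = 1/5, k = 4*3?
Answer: 10948/457 ≈ 23.956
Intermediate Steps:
k = 12
S(n, h) = ⅕
c = 2737/1371 (c = 2 - 1/(⅕ + 274) = 2 - 1/1371/5 = 2 - 1*5/1371 = 2 - 5/1371 = 2737/1371 ≈ 1.9964)
c*k = (2737/1371)*12 = 10948/457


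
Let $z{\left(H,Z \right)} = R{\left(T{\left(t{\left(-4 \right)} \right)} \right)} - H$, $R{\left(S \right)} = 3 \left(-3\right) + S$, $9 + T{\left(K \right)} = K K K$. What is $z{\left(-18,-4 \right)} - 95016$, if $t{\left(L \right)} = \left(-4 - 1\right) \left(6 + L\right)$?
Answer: $-96016$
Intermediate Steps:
$t{\left(L \right)} = -30 - 5 L$ ($t{\left(L \right)} = - 5 \left(6 + L\right) = -30 - 5 L$)
$T{\left(K \right)} = -9 + K^{3}$ ($T{\left(K \right)} = -9 + K K K = -9 + K^{2} K = -9 + K^{3}$)
$R{\left(S \right)} = -9 + S$
$z{\left(H,Z \right)} = -1018 - H$ ($z{\left(H,Z \right)} = \left(-9 + \left(-9 + \left(-30 - -20\right)^{3}\right)\right) - H = \left(-9 + \left(-9 + \left(-30 + 20\right)^{3}\right)\right) - H = \left(-9 + \left(-9 + \left(-10\right)^{3}\right)\right) - H = \left(-9 - 1009\right) - H = -1018 - H$)
$z{\left(-18,-4 \right)} - 95016 = \left(-1018 - -18\right) - 95016 = \left(-1018 + 18\right) - 95016 = -1000 - 95016 = -96016$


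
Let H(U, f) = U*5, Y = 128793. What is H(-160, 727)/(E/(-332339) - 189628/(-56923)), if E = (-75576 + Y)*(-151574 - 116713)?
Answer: -15134186317600/812777127628409 ≈ -0.018620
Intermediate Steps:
E = -14277429279 (E = (-75576 + 128793)*(-151574 - 116713) = 53217*(-268287) = -14277429279)
H(U, f) = 5*U
H(-160, 727)/(E/(-332339) - 189628/(-56923)) = (5*(-160))/(-14277429279/(-332339) - 189628/(-56923)) = -800/(-14277429279*(-1/332339) - 189628*(-1/56923)) = -800/(14277429279/332339 + 189628/56923) = -800/812777127628409/18917732897 = -800*18917732897/812777127628409 = -15134186317600/812777127628409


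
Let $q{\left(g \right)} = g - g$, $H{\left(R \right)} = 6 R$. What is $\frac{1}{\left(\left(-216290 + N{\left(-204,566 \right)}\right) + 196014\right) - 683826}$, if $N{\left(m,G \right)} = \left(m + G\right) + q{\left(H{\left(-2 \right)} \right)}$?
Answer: $- \frac{1}{703740} \approx -1.421 \cdot 10^{-6}$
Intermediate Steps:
$q{\left(g \right)} = 0$
$N{\left(m,G \right)} = G + m$ ($N{\left(m,G \right)} = \left(m + G\right) + 0 = \left(G + m\right) + 0 = G + m$)
$\frac{1}{\left(\left(-216290 + N{\left(-204,566 \right)}\right) + 196014\right) - 683826} = \frac{1}{\left(\left(-216290 + \left(566 - 204\right)\right) + 196014\right) - 683826} = \frac{1}{\left(\left(-216290 + 362\right) + 196014\right) - 683826} = \frac{1}{\left(-215928 + 196014\right) - 683826} = \frac{1}{-19914 - 683826} = \frac{1}{-703740} = - \frac{1}{703740}$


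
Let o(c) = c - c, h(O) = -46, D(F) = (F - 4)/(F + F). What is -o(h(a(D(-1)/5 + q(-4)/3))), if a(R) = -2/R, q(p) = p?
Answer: 0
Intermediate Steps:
D(F) = (-4 + F)/(2*F) (D(F) = (-4 + F)/((2*F)) = (-4 + F)*(1/(2*F)) = (-4 + F)/(2*F))
o(c) = 0
-o(h(a(D(-1)/5 + q(-4)/3))) = -1*0 = 0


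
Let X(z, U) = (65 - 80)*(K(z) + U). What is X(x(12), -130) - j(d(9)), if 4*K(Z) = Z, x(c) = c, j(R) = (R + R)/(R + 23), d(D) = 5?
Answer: 26665/14 ≈ 1904.6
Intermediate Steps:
j(R) = 2*R/(23 + R) (j(R) = (2*R)/(23 + R) = 2*R/(23 + R))
K(Z) = Z/4
X(z, U) = -15*U - 15*z/4 (X(z, U) = (65 - 80)*(z/4 + U) = -15*(U + z/4) = -15*U - 15*z/4)
X(x(12), -130) - j(d(9)) = (-15*(-130) - 15/4*12) - 2*5/(23 + 5) = (1950 - 45) - 2*5/28 = 1905 - 2*5/28 = 1905 - 1*5/14 = 1905 - 5/14 = 26665/14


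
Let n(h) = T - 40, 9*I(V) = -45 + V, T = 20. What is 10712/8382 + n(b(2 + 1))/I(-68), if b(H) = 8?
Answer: 1359608/473583 ≈ 2.8709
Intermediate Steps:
I(V) = -5 + V/9 (I(V) = (-45 + V)/9 = -5 + V/9)
n(h) = -20 (n(h) = 20 - 40 = -20)
10712/8382 + n(b(2 + 1))/I(-68) = 10712/8382 - 20/(-5 + (1/9)*(-68)) = 10712*(1/8382) - 20/(-5 - 68/9) = 5356/4191 - 20/(-113/9) = 5356/4191 - 20*(-9/113) = 5356/4191 + 180/113 = 1359608/473583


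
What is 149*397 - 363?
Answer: 58790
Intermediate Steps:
149*397 - 363 = 59153 - 363 = 58790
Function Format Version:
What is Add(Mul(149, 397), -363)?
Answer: 58790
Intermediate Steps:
Add(Mul(149, 397), -363) = Add(59153, -363) = 58790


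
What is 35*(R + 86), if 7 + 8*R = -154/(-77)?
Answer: 23905/8 ≈ 2988.1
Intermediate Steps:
R = -5/8 (R = -7/8 + (-154/(-77))/8 = -7/8 + (-154*(-1/77))/8 = -7/8 + (⅛)*2 = -7/8 + ¼ = -5/8 ≈ -0.62500)
35*(R + 86) = 35*(-5/8 + 86) = 35*(683/8) = 23905/8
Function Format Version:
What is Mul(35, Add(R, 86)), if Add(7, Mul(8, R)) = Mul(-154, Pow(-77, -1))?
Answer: Rational(23905, 8) ≈ 2988.1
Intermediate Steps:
R = Rational(-5, 8) (R = Add(Rational(-7, 8), Mul(Rational(1, 8), Mul(-154, Pow(-77, -1)))) = Add(Rational(-7, 8), Mul(Rational(1, 8), Mul(-154, Rational(-1, 77)))) = Add(Rational(-7, 8), Mul(Rational(1, 8), 2)) = Add(Rational(-7, 8), Rational(1, 4)) = Rational(-5, 8) ≈ -0.62500)
Mul(35, Add(R, 86)) = Mul(35, Add(Rational(-5, 8), 86)) = Mul(35, Rational(683, 8)) = Rational(23905, 8)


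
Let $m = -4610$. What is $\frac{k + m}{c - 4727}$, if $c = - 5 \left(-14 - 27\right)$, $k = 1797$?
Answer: $\frac{2813}{4522} \approx 0.62207$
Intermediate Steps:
$c = 205$ ($c = \left(-5\right) \left(-41\right) = 205$)
$\frac{k + m}{c - 4727} = \frac{1797 - 4610}{205 - 4727} = - \frac{2813}{-4522} = \left(-2813\right) \left(- \frac{1}{4522}\right) = \frac{2813}{4522}$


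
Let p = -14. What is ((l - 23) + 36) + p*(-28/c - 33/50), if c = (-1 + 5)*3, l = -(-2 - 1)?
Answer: 4343/75 ≈ 57.907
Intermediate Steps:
l = 3 (l = -1*(-3) = 3)
c = 12 (c = 4*3 = 12)
((l - 23) + 36) + p*(-28/c - 33/50) = ((3 - 23) + 36) - 14*(-28/12 - 33/50) = (-20 + 36) - 14*(-28*1/12 - 33*1/50) = 16 - 14*(-7/3 - 33/50) = 16 - 14*(-449/150) = 16 + 3143/75 = 4343/75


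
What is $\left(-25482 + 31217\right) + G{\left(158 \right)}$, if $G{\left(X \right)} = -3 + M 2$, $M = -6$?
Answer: $5720$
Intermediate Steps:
$G{\left(X \right)} = -15$ ($G{\left(X \right)} = -3 - 12 = -15$)
$\left(-25482 + 31217\right) + G{\left(158 \right)} = \left(-25482 + 31217\right) - 15 = 5735 - 15 = 5720$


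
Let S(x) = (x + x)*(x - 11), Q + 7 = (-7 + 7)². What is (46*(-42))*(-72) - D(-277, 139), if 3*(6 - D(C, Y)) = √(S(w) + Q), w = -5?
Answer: 139098 + √17 ≈ 1.3910e+5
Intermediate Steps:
Q = -7 (Q = -7 + (-7 + 7)² = -7 + 0² = -7 + 0 = -7)
S(x) = 2*x*(-11 + x) (S(x) = (2*x)*(-11 + x) = 2*x*(-11 + x))
D(C, Y) = 6 - √17 (D(C, Y) = 6 - √(2*(-5)*(-11 - 5) - 7)/3 = 6 - √(2*(-5)*(-16) - 7)/3 = 6 - √(160 - 7)/3 = 6 - √17)
(46*(-42))*(-72) - D(-277, 139) = (46*(-42))*(-72) - (6 - √17) = -1932*(-72) + (-6 + √17) = 139104 + (-6 + √17) = 139098 + √17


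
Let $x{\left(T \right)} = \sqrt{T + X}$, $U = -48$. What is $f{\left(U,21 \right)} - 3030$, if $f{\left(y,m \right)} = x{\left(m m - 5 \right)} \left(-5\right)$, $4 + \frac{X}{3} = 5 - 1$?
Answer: $-3030 - 10 \sqrt{109} \approx -3134.4$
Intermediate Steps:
$X = 0$ ($X = -12 + 3 \left(5 - 1\right) = -12 + 3 \cdot 4 = -12 + 12 = 0$)
$x{\left(T \right)} = \sqrt{T}$ ($x{\left(T \right)} = \sqrt{T + 0} = \sqrt{T}$)
$f{\left(y,m \right)} = - 5 \sqrt{-5 + m^{2}}$ ($f{\left(y,m \right)} = \sqrt{m m - 5} \left(-5\right) = \sqrt{m^{2} - 5} \left(-5\right) = \sqrt{-5 + m^{2}} \left(-5\right) = - 5 \sqrt{-5 + m^{2}}$)
$f{\left(U,21 \right)} - 3030 = - 5 \sqrt{-5 + 21^{2}} - 3030 = - 5 \sqrt{-5 + 441} - 3030 = - 5 \sqrt{436} - 3030 = - 5 \cdot 2 \sqrt{109} - 3030 = - 10 \sqrt{109} - 3030 = -3030 - 10 \sqrt{109}$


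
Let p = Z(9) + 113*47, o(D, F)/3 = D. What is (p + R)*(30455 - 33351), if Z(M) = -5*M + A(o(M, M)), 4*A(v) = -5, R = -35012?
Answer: 86148036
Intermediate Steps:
o(D, F) = 3*D
A(v) = -5/4 (A(v) = (1/4)*(-5) = -5/4)
Z(M) = -5/4 - 5*M (Z(M) = -5*M - 5/4 = -5/4 - 5*M)
p = 21059/4 (p = (-5/4 - 5*9) + 113*47 = (-5/4 - 45) + 5311 = -185/4 + 5311 = 21059/4 ≈ 5264.8)
(p + R)*(30455 - 33351) = (21059/4 - 35012)*(30455 - 33351) = -118989/4*(-2896) = 86148036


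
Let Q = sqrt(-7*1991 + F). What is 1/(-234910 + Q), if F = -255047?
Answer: -117455/27591488542 - I*sqrt(67246)/27591488542 ≈ -4.2569e-6 - 9.3985e-9*I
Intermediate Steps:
Q = 2*I*sqrt(67246) (Q = sqrt(-7*1991 - 255047) = sqrt(-13937 - 255047) = sqrt(-268984) = 2*I*sqrt(67246) ≈ 518.64*I)
1/(-234910 + Q) = 1/(-234910 + 2*I*sqrt(67246))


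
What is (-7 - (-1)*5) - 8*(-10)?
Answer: 78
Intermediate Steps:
(-7 - (-1)*5) - 8*(-10) = (-7 - 1*(-5)) + 80 = (-7 + 5) + 80 = -2 + 80 = 78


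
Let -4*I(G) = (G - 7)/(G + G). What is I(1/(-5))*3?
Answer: -27/2 ≈ -13.500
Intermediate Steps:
I(G) = -(-7 + G)/(8*G) (I(G) = -(G - 7)/(4*(G + G)) = -(-7 + G)/(4*(2*G)) = -(-7 + G)*1/(2*G)/4 = -(-7 + G)/(8*G))
I(1/(-5))*3 = ((7 - 1/(-5))/(8*(1/(-5))))*3 = ((7 - 1*(-⅕))/(8*(-⅕)))*3 = ((⅛)*(-5)*(7 + ⅕))*3 = ((⅛)*(-5)*(36/5))*3 = -9/2*3 = -27/2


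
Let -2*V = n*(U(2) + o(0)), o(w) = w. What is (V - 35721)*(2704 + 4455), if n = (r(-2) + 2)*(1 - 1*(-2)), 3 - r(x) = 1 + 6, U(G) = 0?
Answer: -255726639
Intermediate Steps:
r(x) = -4 (r(x) = 3 - (1 + 6) = 3 - 1*7 = 3 - 7 = -4)
n = -6 (n = (-4 + 2)*(1 - 1*(-2)) = -2*(1 + 2) = -2*3 = -6)
V = 0 (V = -(-3)*(0 + 0) = -(-3)*0 = -½*0 = 0)
(V - 35721)*(2704 + 4455) = (0 - 35721)*(2704 + 4455) = -35721*7159 = -255726639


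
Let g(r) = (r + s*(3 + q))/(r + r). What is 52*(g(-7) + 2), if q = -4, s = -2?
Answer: 858/7 ≈ 122.57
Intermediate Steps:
g(r) = (2 + r)/(2*r) (g(r) = (r - 2*(3 - 4))/(r + r) = (r - 2*(-1))/((2*r)) = (r + 2)*(1/(2*r)) = (2 + r)*(1/(2*r)) = (2 + r)/(2*r))
52*(g(-7) + 2) = 52*((½)*(2 - 7)/(-7) + 2) = 52*((½)*(-⅐)*(-5) + 2) = 52*(5/14 + 2) = 52*(33/14) = 858/7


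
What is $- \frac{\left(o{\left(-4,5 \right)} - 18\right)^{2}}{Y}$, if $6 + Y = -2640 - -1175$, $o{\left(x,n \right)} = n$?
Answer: $\frac{169}{1471} \approx 0.11489$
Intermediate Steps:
$Y = -1471$ ($Y = -6 - 1465 = -1471$)
$- \frac{\left(o{\left(-4,5 \right)} - 18\right)^{2}}{Y} = - \frac{\left(5 - 18\right)^{2}}{-1471} = - \frac{\left(-13\right)^{2} \left(-1\right)}{1471} = - \frac{169 \left(-1\right)}{1471} = \left(-1\right) \left(- \frac{169}{1471}\right) = \frac{169}{1471}$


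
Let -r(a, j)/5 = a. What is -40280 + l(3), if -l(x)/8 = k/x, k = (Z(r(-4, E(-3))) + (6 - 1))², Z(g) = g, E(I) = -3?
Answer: -125840/3 ≈ -41947.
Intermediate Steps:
r(a, j) = -5*a
k = 625 (k = (-5*(-4) + (6 - 1))² = (20 + 5)² = 25² = 625)
l(x) = -5000/x
-40280 + l(3) = -40280 - 5000/3 = -125840/3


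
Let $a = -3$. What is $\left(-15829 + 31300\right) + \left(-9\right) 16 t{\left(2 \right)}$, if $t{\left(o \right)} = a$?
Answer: $15903$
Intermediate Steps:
$t{\left(o \right)} = -3$
$\left(-15829 + 31300\right) + \left(-9\right) 16 t{\left(2 \right)} = \left(-15829 + 31300\right) + \left(-9\right) 16 \left(-3\right) = 15471 - -432 = 15471 + 432 = 15903$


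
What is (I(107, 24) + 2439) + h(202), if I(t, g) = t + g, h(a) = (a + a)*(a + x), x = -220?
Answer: -4702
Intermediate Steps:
h(a) = 2*a*(-220 + a) (h(a) = (a + a)*(a - 220) = (2*a)*(-220 + a) = 2*a*(-220 + a))
I(t, g) = g + t
(I(107, 24) + 2439) + h(202) = ((24 + 107) + 2439) + 2*202*(-220 + 202) = (131 + 2439) + 2*202*(-18) = 2570 - 7272 = -4702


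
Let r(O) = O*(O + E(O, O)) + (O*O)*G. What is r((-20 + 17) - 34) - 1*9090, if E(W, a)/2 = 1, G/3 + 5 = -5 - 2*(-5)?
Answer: -7795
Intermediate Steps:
G = 0 (G = -15 + 3*(-5 - 2*(-5)) = -15 + 3*(-5 + 10) = -15 + 3*5 = -15 + 15 = 0)
E(W, a) = 2 (E(W, a) = 2*1 = 2)
r(O) = O*(2 + O) (r(O) = O*(O + 2) + (O*O)*0 = O*(2 + O) + O²*0 = O*(2 + O) + 0 = O*(2 + O))
r((-20 + 17) - 34) - 1*9090 = ((-20 + 17) - 34)*(2 + ((-20 + 17) - 34)) - 1*9090 = (-3 - 34)*(2 + (-3 - 34)) - 9090 = -37*(2 - 37) - 9090 = -37*(-35) - 9090 = 1295 - 9090 = -7795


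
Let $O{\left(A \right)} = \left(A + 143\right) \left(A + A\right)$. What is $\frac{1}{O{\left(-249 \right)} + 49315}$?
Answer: $\frac{1}{102103} \approx 9.794 \cdot 10^{-6}$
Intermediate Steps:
$O{\left(A \right)} = 2 A \left(143 + A\right)$ ($O{\left(A \right)} = \left(143 + A\right) 2 A = 2 A \left(143 + A\right)$)
$\frac{1}{O{\left(-249 \right)} + 49315} = \frac{1}{2 \left(-249\right) \left(143 - 249\right) + 49315} = \frac{1}{2 \left(-249\right) \left(-106\right) + 49315} = \frac{1}{52788 + 49315} = \frac{1}{102103}$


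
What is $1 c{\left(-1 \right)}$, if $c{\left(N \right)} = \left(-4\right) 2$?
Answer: $-8$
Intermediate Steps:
$c{\left(N \right)} = -8$
$1 c{\left(-1 \right)} = 1 \left(-8\right) = -8$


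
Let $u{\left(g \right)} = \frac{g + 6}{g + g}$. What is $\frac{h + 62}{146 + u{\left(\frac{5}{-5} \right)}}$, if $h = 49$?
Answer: $\frac{222}{287} \approx 0.77352$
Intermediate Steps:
$u{\left(g \right)} = \frac{6 + g}{2 g}$
$\frac{h + 62}{146 + u{\left(\frac{5}{-5} \right)}} = \frac{49 + 62}{146 + \frac{6 + \frac{5}{-5}}{2 \frac{5}{-5}}} = \frac{111}{146 + \frac{6 + 5 \left(- \frac{1}{5}\right)}{2 \cdot 5 \left(- \frac{1}{5}\right)}} = \frac{111}{146 + \frac{6 - 1}{2 \left(-1\right)}} = \frac{111}{146 + \frac{1}{2} \left(-1\right) 5} = \frac{111}{146 - \frac{5}{2}} = \frac{111}{\frac{287}{2}} = 111 \cdot \frac{2}{287} = \frac{222}{287}$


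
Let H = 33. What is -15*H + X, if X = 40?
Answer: -455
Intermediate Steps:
-15*H + X = -15*33 + 40 = -495 + 40 = -455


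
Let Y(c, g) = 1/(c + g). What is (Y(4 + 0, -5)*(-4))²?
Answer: 16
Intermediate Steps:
(Y(4 + 0, -5)*(-4))² = (-4/((4 + 0) - 5))² = (-4/(4 - 5))² = (-4/(-1))² = (-1*(-4))² = 4² = 16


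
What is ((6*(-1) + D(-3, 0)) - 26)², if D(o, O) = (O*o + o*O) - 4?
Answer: 1296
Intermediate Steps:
D(o, O) = -4 + 2*O*o (D(o, O) = (O*o + O*o) - 4 = 2*O*o - 4 = -4 + 2*O*o)
((6*(-1) + D(-3, 0)) - 26)² = ((6*(-1) + (-4 + 2*0*(-3))) - 26)² = ((-6 + (-4 + 0)) - 26)² = ((-6 - 4) - 26)² = (-10 - 26)² = (-36)² = 1296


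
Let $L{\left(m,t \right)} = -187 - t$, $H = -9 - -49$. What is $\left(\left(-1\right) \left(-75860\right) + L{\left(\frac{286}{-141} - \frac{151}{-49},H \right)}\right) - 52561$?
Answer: $23072$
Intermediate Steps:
$H = 40$ ($H = -9 + 49 = 40$)
$\left(\left(-1\right) \left(-75860\right) + L{\left(\frac{286}{-141} - \frac{151}{-49},H \right)}\right) - 52561 = \left(\left(-1\right) \left(-75860\right) - 227\right) - 52561 = \left(75860 - 227\right) - 52561 = 75633 - 52561 = 23072$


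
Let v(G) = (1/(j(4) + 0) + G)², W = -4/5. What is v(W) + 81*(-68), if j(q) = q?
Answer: -2203079/400 ≈ -5507.7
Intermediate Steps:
W = -⅘ (W = -4*⅕ = -⅘ ≈ -0.80000)
v(G) = (¼ + G)² (v(G) = (1/(4 + 0) + G)² = (1/4 + G)² = (¼ + G)²)
v(W) + 81*(-68) = (1 + 4*(-⅘))²/16 + 81*(-68) = (1 - 16/5)²/16 - 5508 = (-11/5)²/16 - 5508 = (1/16)*(121/25) - 5508 = 121/400 - 5508 = -2203079/400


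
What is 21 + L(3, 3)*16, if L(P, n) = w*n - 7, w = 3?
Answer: 53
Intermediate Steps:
L(P, n) = -7 + 3*n (L(P, n) = 3*n - 7 = -7 + 3*n)
21 + L(3, 3)*16 = 21 + (-7 + 3*3)*16 = 21 + (-7 + 9)*16 = 21 + 2*16 = 21 + 32 = 53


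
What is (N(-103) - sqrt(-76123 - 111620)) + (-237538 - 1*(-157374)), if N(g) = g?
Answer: -80267 - I*sqrt(187743) ≈ -80267.0 - 433.29*I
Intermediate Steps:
(N(-103) - sqrt(-76123 - 111620)) + (-237538 - 1*(-157374)) = (-103 - sqrt(-76123 - 111620)) + (-237538 - 1*(-157374)) = (-103 - sqrt(-187743)) + (-237538 + 157374) = (-103 - I*sqrt(187743)) - 80164 = -80267 - I*sqrt(187743)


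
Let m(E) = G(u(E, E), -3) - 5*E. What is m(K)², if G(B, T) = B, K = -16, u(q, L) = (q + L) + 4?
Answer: 2704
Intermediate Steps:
u(q, L) = 4 + L + q (u(q, L) = (L + q) + 4 = 4 + L + q)
m(E) = 4 - 3*E (m(E) = (4 + E + E) - 5*E = (4 + 2*E) - 5*E = 4 - 3*E)
m(K)² = (4 - 3*(-16))² = (4 + 48)² = 52² = 2704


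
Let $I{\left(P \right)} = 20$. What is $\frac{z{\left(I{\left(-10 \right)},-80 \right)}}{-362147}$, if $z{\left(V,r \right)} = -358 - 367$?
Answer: $\frac{725}{362147} \approx 0.0020019$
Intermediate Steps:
$z{\left(V,r \right)} = -725$ ($z{\left(V,r \right)} = -358 - 367 = -725$)
$\frac{z{\left(I{\left(-10 \right)},-80 \right)}}{-362147} = - \frac{725}{-362147} = \left(-725\right) \left(- \frac{1}{362147}\right) = \frac{725}{362147}$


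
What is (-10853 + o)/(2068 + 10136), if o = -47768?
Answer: -58621/12204 ≈ -4.8034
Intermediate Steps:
(-10853 + o)/(2068 + 10136) = (-10853 - 47768)/(2068 + 10136) = -58621/12204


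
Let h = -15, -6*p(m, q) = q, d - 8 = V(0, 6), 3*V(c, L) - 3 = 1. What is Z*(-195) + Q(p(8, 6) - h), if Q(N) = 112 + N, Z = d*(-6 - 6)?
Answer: 21966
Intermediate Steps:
V(c, L) = 4/3 (V(c, L) = 1 + (1/3)*1 = 1 + 1/3 = 4/3)
d = 28/3 (d = 8 + 4/3 = 28/3 ≈ 9.3333)
p(m, q) = -q/6
Z = -112 (Z = 28*(-6 - 6)/3 = (28/3)*(-12) = -112)
Z*(-195) + Q(p(8, 6) - h) = -112*(-195) + (112 + (-1/6*6 - 1*(-15))) = 21840 + (112 + (-1 + 15)) = 21840 + (112 + 14) = 21840 + 126 = 21966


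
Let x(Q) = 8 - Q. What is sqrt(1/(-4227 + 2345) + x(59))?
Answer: I*sqrt(180640006)/1882 ≈ 7.1415*I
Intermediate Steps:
sqrt(1/(-4227 + 2345) + x(59)) = sqrt(1/(-4227 + 2345) + (8 - 1*59)) = sqrt(1/(-1882) + (8 - 59)) = sqrt(-1/1882 - 51) = sqrt(-95983/1882) = I*sqrt(180640006)/1882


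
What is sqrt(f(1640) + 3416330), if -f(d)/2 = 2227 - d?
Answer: 2*sqrt(853789) ≈ 1848.0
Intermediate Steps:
f(d) = -4454 + 2*d (f(d) = -2*(2227 - d) = -4454 + 2*d)
sqrt(f(1640) + 3416330) = sqrt((-4454 + 2*1640) + 3416330) = sqrt((-4454 + 3280) + 3416330) = sqrt(-1174 + 3416330) = sqrt(3415156) = 2*sqrt(853789)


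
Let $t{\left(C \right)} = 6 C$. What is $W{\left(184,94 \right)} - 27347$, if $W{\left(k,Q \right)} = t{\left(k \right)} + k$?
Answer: $-26059$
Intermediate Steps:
$W{\left(k,Q \right)} = 7 k$ ($W{\left(k,Q \right)} = 6 k + k = 7 k$)
$W{\left(184,94 \right)} - 27347 = 7 \cdot 184 - 27347 = 1288 - 27347 = -26059$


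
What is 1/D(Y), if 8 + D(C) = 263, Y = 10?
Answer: 1/255 ≈ 0.0039216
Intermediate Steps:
D(C) = 255 (D(C) = -8 + 263 = 255)
1/D(Y) = 1/255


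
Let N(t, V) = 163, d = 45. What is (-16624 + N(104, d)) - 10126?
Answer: -26587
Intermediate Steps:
(-16624 + N(104, d)) - 10126 = (-16624 + 163) - 10126 = -16461 - 10126 = -26587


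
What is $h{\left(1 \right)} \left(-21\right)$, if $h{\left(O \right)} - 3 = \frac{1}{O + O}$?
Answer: $- \frac{147}{2} \approx -73.5$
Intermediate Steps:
$h{\left(O \right)} = 3 + \frac{1}{2 O}$ ($h{\left(O \right)} = 3 + \frac{1}{O + O} = 3 + \frac{1}{2 O}$)
$h{\left(1 \right)} \left(-21\right) = \left(3 + \frac{1}{2 \cdot 1}\right) \left(-21\right) = \left(3 + \frac{1}{2} \cdot 1\right) \left(-21\right) = \left(3 + \frac{1}{2}\right) \left(-21\right) = \frac{7}{2} \left(-21\right) = - \frac{147}{2}$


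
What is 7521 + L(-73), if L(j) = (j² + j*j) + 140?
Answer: 18319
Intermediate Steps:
L(j) = 140 + 2*j² (L(j) = (j² + j²) + 140 = 2*j² + 140 = 140 + 2*j²)
7521 + L(-73) = 7521 + (140 + 2*(-73)²) = 7521 + (140 + 2*5329) = 7521 + (140 + 10658) = 7521 + 10798 = 18319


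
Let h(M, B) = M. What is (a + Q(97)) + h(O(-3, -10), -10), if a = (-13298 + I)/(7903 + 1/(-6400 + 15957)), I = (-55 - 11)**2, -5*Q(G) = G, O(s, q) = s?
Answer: -4443269167/188822430 ≈ -23.531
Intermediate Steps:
Q(G) = -G/5
I = 4356 (I = (-66)**2 = 4356)
a = -42729347/37764486 (a = (-13298 + 4356)/(7903 + 1/(-6400 + 15957)) = -8942/(7903 + 1/9557) = -8942/75528972/9557 = -8942*9557/75528972 = -42729347/37764486 ≈ -1.1315)
(a + Q(97)) + h(O(-3, -10), -10) = (-42729347/37764486 - 1/5*97) - 3 = (-42729347/37764486 - 97/5) - 3 = -3876801877/188822430 - 3 = -4443269167/188822430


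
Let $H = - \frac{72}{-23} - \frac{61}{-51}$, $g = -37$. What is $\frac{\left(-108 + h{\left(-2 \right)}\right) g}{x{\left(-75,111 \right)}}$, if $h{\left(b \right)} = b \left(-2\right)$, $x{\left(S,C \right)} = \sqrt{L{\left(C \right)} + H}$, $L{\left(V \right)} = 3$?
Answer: $\frac{1924 \sqrt{10080762}}{4297} \approx 1421.6$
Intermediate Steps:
$H = \frac{5075}{1173}$ ($H = \left(-72\right) \left(- \frac{1}{23}\right) - - \frac{61}{51} = \frac{72}{23} + \frac{61}{51} = \frac{5075}{1173} \approx 4.3265$)
$x{\left(S,C \right)} = \frac{\sqrt{10080762}}{1173}$ ($x{\left(S,C \right)} = \sqrt{3 + \frac{5075}{1173}} = \sqrt{\frac{8594}{1173}} = \frac{\sqrt{10080762}}{1173}$)
$h{\left(b \right)} = - 2 b$
$\frac{\left(-108 + h{\left(-2 \right)}\right) g}{x{\left(-75,111 \right)}} = \frac{\left(-108 - -4\right) \left(-37\right)}{\frac{1}{1173} \sqrt{10080762}} = \left(-108 + 4\right) \left(-37\right) \frac{\sqrt{10080762}}{8594} = \left(-104\right) \left(-37\right) \frac{\sqrt{10080762}}{8594} = 3848 \frac{\sqrt{10080762}}{8594} = \frac{1924 \sqrt{10080762}}{4297}$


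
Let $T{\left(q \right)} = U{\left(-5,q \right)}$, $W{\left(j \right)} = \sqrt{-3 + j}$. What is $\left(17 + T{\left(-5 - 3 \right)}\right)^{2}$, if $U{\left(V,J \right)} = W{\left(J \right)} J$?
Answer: $\left(17 - 8 i \sqrt{11}\right)^{2} \approx -415.0 - 902.12 i$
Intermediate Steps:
$U{\left(V,J \right)} = J \sqrt{-3 + J}$ ($U{\left(V,J \right)} = \sqrt{-3 + J} J = J \sqrt{-3 + J}$)
$T{\left(q \right)} = q \sqrt{-3 + q}$
$\left(17 + T{\left(-5 - 3 \right)}\right)^{2} = \left(17 + \left(-5 - 3\right) \sqrt{-3 - 8}\right)^{2} = \left(17 - 8 \sqrt{-3 - 8}\right)^{2} = \left(17 - 8 \sqrt{-11}\right)^{2} = \left(17 - 8 i \sqrt{11}\right)^{2}$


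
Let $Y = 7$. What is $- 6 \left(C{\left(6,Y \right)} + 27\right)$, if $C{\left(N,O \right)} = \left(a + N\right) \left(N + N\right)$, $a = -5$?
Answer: $-234$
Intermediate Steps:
$C{\left(N,O \right)} = 2 N \left(-5 + N\right)$ ($C{\left(N,O \right)} = \left(-5 + N\right) \left(N + N\right) = \left(-5 + N\right) 2 N = 2 N \left(-5 + N\right)$)
$- 6 \left(C{\left(6,Y \right)} + 27\right) = - 6 \left(2 \cdot 6 \left(-5 + 6\right) + 27\right) = - 6 \left(2 \cdot 6 \cdot 1 + 27\right) = - 6 \left(12 + 27\right) = \left(-6\right) 39 = -234$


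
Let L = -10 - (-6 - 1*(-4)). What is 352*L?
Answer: -2816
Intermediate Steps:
L = -8 (L = -10 - (-6 + 4) = -10 - 1*(-2) = -10 + 2 = -8)
352*L = 352*(-8) = -2816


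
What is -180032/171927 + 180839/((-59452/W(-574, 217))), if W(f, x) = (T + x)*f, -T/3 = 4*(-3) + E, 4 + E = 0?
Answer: 2364628772468183/5110702002 ≈ 4.6268e+5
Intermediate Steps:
E = -4 (E = -4 + 0 = -4)
T = 48 (T = -3*(4*(-3) - 4) = -3*(-12 - 4) = -3*(-16) = 48)
W(f, x) = f*(48 + x) (W(f, x) = (48 + x)*f = f*(48 + x))
-180032/171927 + 180839/((-59452/W(-574, 217))) = -180032/171927 + 180839/((-59452*(-1/(574*(48 + 217))))) = -180032*1/171927 + 180839/((-59452/((-574*265)))) = -180032/171927 + 180839/((-59452/(-152110))) = -180032/171927 + 180839/((-59452*(-1/152110))) = -180032/171927 + 180839/(29726/76055) = -180032/171927 + 180839*(76055/29726) = -180032/171927 + 13753710145/29726 = 2364628772468183/5110702002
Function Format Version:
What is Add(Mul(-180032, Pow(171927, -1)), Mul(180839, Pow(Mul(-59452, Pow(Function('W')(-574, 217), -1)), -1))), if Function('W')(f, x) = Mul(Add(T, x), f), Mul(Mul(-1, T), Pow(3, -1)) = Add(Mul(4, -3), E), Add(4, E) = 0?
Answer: Rational(2364628772468183, 5110702002) ≈ 4.6268e+5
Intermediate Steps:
E = -4 (E = Add(-4, 0) = -4)
T = 48 (T = Mul(-3, Add(Mul(4, -3), -4)) = Mul(-3, Add(-12, -4)) = Mul(-3, -16) = 48)
Function('W')(f, x) = Mul(f, Add(48, x)) (Function('W')(f, x) = Mul(Add(48, x), f) = Mul(f, Add(48, x)))
Add(Mul(-180032, Pow(171927, -1)), Mul(180839, Pow(Mul(-59452, Pow(Function('W')(-574, 217), -1)), -1))) = Add(Mul(-180032, Pow(171927, -1)), Mul(180839, Pow(Mul(-59452, Pow(Mul(-574, Add(48, 217)), -1)), -1))) = Add(Mul(-180032, Rational(1, 171927)), Mul(180839, Pow(Mul(-59452, Pow(Mul(-574, 265), -1)), -1))) = Add(Rational(-180032, 171927), Mul(180839, Pow(Mul(-59452, Pow(-152110, -1)), -1))) = Add(Rational(-180032, 171927), Mul(180839, Pow(Mul(-59452, Rational(-1, 152110)), -1))) = Add(Rational(-180032, 171927), Mul(180839, Pow(Rational(29726, 76055), -1))) = Add(Rational(-180032, 171927), Mul(180839, Rational(76055, 29726))) = Add(Rational(-180032, 171927), Rational(13753710145, 29726)) = Rational(2364628772468183, 5110702002)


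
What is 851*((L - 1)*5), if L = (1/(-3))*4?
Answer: -29785/3 ≈ -9928.3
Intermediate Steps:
L = -4/3 (L = (1*(-⅓))*4 = -⅓*4 = -4/3 ≈ -1.3333)
851*((L - 1)*5) = 851*((-4/3 - 1)*5) = 851*(-7/3*5) = 851*(-35/3) = -29785/3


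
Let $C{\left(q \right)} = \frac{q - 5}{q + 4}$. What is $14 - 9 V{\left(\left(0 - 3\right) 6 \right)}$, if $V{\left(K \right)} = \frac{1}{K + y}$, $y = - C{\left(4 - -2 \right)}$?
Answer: $\frac{2624}{181} \approx 14.497$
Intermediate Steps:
$C{\left(q \right)} = \frac{-5 + q}{4 + q}$
$y = - \frac{1}{10}$ ($y = - \frac{-5 + \left(4 - -2\right)}{4 + \left(4 - -2\right)} = - \frac{-5 + \left(4 + 2\right)}{4 + \left(4 + 2\right)} = - \frac{-5 + 6}{4 + 6} = - \frac{1}{10} \approx -0.1$)
$V{\left(K \right)} = \frac{1}{- \frac{1}{10} + K}$ ($V{\left(K \right)} = \frac{1}{K - \frac{1}{10}} = \frac{1}{- \frac{1}{10} + K}$)
$14 - 9 V{\left(\left(0 - 3\right) 6 \right)} = 14 - 9 \frac{10}{-1 + 10 \left(0 - 3\right) 6} = 14 - 9 \frac{10}{-1 + 10 \left(\left(-3\right) 6\right)} = 14 - 9 \frac{10}{-1 + 10 \left(-18\right)} = 14 - 9 \frac{10}{-1 - 180} = 14 - 9 \frac{10}{-181} = 14 - 9 \cdot 10 \left(- \frac{1}{181}\right) = 14 - - \frac{90}{181} = 14 + \frac{90}{181} = \frac{2624}{181}$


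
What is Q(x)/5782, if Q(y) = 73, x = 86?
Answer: 73/5782 ≈ 0.012625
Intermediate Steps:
Q(x)/5782 = 73/5782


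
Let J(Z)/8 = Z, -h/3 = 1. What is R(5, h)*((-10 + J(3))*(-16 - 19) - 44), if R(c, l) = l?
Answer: 1602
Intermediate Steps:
h = -3 (h = -3*1 = -3)
J(Z) = 8*Z
R(5, h)*((-10 + J(3))*(-16 - 19) - 44) = -3*((-10 + 8*3)*(-16 - 19) - 44) = -3*((-10 + 24)*(-35) - 44) = -3*(14*(-35) - 44) = -3*(-490 - 44) = -3*(-534) = 1602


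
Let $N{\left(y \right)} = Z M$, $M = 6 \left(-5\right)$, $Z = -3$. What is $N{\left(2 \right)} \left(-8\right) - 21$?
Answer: $-741$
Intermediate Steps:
$M = -30$
$N{\left(y \right)} = 90$ ($N{\left(y \right)} = \left(-3\right) \left(-30\right) = 90$)
$N{\left(2 \right)} \left(-8\right) - 21 = 90 \left(-8\right) - 21 = -720 - 21 = -741$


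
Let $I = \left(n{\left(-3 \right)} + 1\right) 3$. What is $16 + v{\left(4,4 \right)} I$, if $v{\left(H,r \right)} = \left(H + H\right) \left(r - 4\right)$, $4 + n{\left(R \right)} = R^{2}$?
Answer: $16$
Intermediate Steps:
$n{\left(R \right)} = -4 + R^{2}$
$v{\left(H,r \right)} = 2 H \left(-4 + r\right)$
$I = 18$ ($I = \left(\left(-4 + \left(-3\right)^{2}\right) + 1\right) 3 = \left(\left(-4 + 9\right) + 1\right) 3 = \left(5 + 1\right) 3 = 6 \cdot 3 = 18$)
$16 + v{\left(4,4 \right)} I = 16 + 2 \cdot 4 \left(-4 + 4\right) 18 = 16 + 2 \cdot 4 \cdot 0 \cdot 18 = 16 + 0 \cdot 18 = 16 + 0 = 16$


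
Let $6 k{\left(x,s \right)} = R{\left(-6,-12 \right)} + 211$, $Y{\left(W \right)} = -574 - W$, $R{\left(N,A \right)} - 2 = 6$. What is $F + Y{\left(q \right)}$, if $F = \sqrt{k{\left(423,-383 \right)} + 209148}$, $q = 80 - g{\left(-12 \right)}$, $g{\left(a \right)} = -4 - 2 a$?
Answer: $-634 + \frac{\sqrt{836738}}{2} \approx -176.63$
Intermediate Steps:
$R{\left(N,A \right)} = 8$ ($R{\left(N,A \right)} = 2 + 6 = 8$)
$q = 60$ ($q = 80 - \left(-4 - -24\right) = 80 - \left(-4 + 24\right) = 80 - 20 = 60$)
$k{\left(x,s \right)} = \frac{73}{2}$ ($k{\left(x,s \right)} = \frac{8 + 211}{6} = \frac{1}{6} \cdot 219 = \frac{73}{2}$)
$F = \frac{\sqrt{836738}}{2}$ ($F = \sqrt{\frac{73}{2} + 209148} = \sqrt{\frac{418369}{2}} = \frac{\sqrt{836738}}{2} \approx 457.37$)
$F + Y{\left(q \right)} = \frac{\sqrt{836738}}{2} - 634 = -634 + \frac{\sqrt{836738}}{2}$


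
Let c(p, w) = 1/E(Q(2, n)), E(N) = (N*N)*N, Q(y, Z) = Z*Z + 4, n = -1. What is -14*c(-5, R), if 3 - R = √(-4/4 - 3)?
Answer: -14/125 ≈ -0.11200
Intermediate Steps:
Q(y, Z) = 4 + Z² (Q(y, Z) = Z² + 4 = 4 + Z²)
E(N) = N³ (E(N) = N²*N = N³)
R = 3 - 2*I (R = 3 - √(-4/4 - 3) = 3 - √(-4*¼ - 3) = 3 - √(-1 - 3) = 3 - √(-4) = 3 - 2*I ≈ 3.0 - 2.0*I)
c(p, w) = 1/125 (c(p, w) = 1/((4 + (-1)²)³) = 1/((4 + 1)³) = 1/(5³) = 1/125)
-14*c(-5, R) = -14*1/125 = -14/125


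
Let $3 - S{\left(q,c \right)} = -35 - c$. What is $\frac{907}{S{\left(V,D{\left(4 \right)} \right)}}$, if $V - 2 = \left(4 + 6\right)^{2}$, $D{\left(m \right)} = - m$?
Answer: $\frac{907}{34} \approx 26.676$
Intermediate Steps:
$V = 102$ ($V = 2 + \left(4 + 6\right)^{2} = 2 + 10^{2} = 2 + 100 = 102$)
$S{\left(q,c \right)} = 38 + c$ ($S{\left(q,c \right)} = 3 - \left(-35 - c\right) = 3 + \left(35 + c\right) = 38 + c$)
$\frac{907}{S{\left(V,D{\left(4 \right)} \right)}} = \frac{907}{38 - 4} = \frac{907}{34}$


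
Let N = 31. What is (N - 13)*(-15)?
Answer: -270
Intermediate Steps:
(N - 13)*(-15) = (31 - 13)*(-15) = 18*(-15) = -270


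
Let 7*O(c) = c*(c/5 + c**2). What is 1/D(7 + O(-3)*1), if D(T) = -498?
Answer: -1/498 ≈ -0.0020080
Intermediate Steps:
O(c) = c*(c**2 + c/5)/7 (O(c) = (c*(c/5 + c**2))/7 = (c*(c**2 + c/5))/7 = c*(c**2 + c/5)/7)
1/D(7 + O(-3)*1) = 1/(-498) = -1/498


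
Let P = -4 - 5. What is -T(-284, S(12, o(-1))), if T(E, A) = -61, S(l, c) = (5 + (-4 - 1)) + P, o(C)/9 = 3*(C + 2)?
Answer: 61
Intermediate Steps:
P = -9
o(C) = 54 + 27*C (o(C) = 9*(3*(C + 2)) = 9*(3*(2 + C)) = 9*(6 + 3*C) = 54 + 27*C)
S(l, c) = -9 (S(l, c) = (5 + (-4 - 1)) - 9 = (5 - 5) - 9 = 0 - 9 = -9)
-T(-284, S(12, o(-1))) = -1*(-61) = 61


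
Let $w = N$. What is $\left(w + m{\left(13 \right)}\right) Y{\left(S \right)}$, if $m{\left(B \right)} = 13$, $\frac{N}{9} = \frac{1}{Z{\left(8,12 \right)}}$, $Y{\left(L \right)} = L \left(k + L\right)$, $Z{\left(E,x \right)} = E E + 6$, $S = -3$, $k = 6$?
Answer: $- \frac{8271}{70} \approx -118.16$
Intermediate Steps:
$Z{\left(E,x \right)} = 6 + E^{2}$ ($Z{\left(E,x \right)} = E^{2} + 6 = 6 + E^{2}$)
$Y{\left(L \right)} = L \left(6 + L\right)$
$N = \frac{9}{70}$ ($N = \frac{9}{6 + 8^{2}} = \frac{9}{6 + 64} = \frac{9}{70} \approx 0.12857$)
$w = \frac{9}{70} \approx 0.12857$
$\left(w + m{\left(13 \right)}\right) Y{\left(S \right)} = \left(\frac{9}{70} + 13\right) \left(- 3 \left(6 - 3\right)\right) = \frac{919 \left(\left(-3\right) 3\right)}{70} = \frac{919}{70} \left(-9\right) = - \frac{8271}{70}$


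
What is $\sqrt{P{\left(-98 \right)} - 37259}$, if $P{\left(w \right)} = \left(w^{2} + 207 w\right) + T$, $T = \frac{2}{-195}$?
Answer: $\frac{i \sqrt{1822956915}}{195} \approx 218.95 i$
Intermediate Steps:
$T = - \frac{2}{195}$ ($T = 2 \left(- \frac{1}{195}\right) = - \frac{2}{195} \approx -0.010256$)
$P{\left(w \right)} = - \frac{2}{195} + w^{2} + 207 w$ ($P{\left(w \right)} = \left(w^{2} + 207 w\right) - \frac{2}{195} = - \frac{2}{195} + w^{2} + 207 w$)
$\sqrt{P{\left(-98 \right)} - 37259} = \sqrt{\left(- \frac{2}{195} + \left(-98\right)^{2} + 207 \left(-98\right)\right) - 37259} = \sqrt{\left(- \frac{2}{195} + 9604 - 20286\right) - 37259} = \sqrt{- \frac{2082992}{195} - 37259} = \sqrt{- \frac{9348497}{195}} = \frac{i \sqrt{1822956915}}{195}$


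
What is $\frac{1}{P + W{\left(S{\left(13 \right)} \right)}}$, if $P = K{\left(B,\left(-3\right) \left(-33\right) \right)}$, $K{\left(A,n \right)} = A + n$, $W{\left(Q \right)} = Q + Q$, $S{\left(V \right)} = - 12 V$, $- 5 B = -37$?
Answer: $- \frac{5}{1028} \approx -0.0048638$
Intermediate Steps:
$B = \frac{37}{5}$ ($B = \left(- \frac{1}{5}\right) \left(-37\right) = \frac{37}{5} \approx 7.4$)
$W{\left(Q \right)} = 2 Q$
$P = \frac{532}{5}$ ($P = \frac{37}{5} - -99 = \frac{37}{5} + 99 = \frac{532}{5} \approx 106.4$)
$\frac{1}{P + W{\left(S{\left(13 \right)} \right)}} = \frac{1}{\frac{532}{5} + 2 \left(\left(-12\right) 13\right)} = \frac{1}{\frac{532}{5} + 2 \left(-156\right)} = \frac{1}{\frac{532}{5} - 312} = \frac{1}{- \frac{1028}{5}} = - \frac{5}{1028}$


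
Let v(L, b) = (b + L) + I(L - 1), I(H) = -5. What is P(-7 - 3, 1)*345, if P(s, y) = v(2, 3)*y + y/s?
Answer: -69/2 ≈ -34.500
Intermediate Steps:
v(L, b) = -5 + L + b (v(L, b) = (b + L) - 5 = (L + b) - 5 = -5 + L + b)
P(s, y) = y/s (P(s, y) = (-5 + 2 + 3)*y + y/s = 0*y + y/s = 0 + y/s = y/s)
P(-7 - 3, 1)*345 = (1/(-7 - 3))*345 = (1/(-10))*345 = (1*(-⅒))*345 = -⅒*345 = -69/2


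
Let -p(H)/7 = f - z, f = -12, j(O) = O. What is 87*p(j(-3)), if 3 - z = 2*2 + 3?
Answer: 4872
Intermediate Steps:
z = -4 (z = 3 - (2*2 + 3) = 3 - (4 + 3) = 3 - 1*7 = 3 - 7 = -4)
p(H) = 56 (p(H) = -7*(-12 - 1*(-4)) = -7*(-12 + 4) = -7*(-8) = 56)
87*p(j(-3)) = 87*56 = 4872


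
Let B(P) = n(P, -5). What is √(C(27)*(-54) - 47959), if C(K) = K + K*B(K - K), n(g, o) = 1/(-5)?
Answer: I*√1228135/5 ≈ 221.64*I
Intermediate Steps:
n(g, o) = -⅕
B(P) = -⅕
C(K) = 4*K/5 (C(K) = K + K*(-⅕) = K - K/5 = 4*K/5)
√(C(27)*(-54) - 47959) = √(((⅘)*27)*(-54) - 47959) = √((108/5)*(-54) - 47959) = √(-5832/5 - 47959) = √(-245627/5) = I*√1228135/5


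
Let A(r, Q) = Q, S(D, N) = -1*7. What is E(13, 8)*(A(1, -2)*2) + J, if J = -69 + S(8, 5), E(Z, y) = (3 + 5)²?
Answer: -332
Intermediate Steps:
S(D, N) = -7
E(Z, y) = 64 (E(Z, y) = 8² = 64)
J = -76 (J = -69 - 7 = -76)
E(13, 8)*(A(1, -2)*2) + J = 64*(-2*2) - 76 = 64*(-4) - 76 = -256 - 76 = -332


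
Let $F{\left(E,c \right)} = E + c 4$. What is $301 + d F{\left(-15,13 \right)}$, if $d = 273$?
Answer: $10402$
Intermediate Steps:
$F{\left(E,c \right)} = E + 4 c$
$301 + d F{\left(-15,13 \right)} = 301 + 273 \left(-15 + 4 \cdot 13\right) = 301 + 273 \left(-15 + 52\right) = 301 + 273 \cdot 37 = 301 + 10101 = 10402$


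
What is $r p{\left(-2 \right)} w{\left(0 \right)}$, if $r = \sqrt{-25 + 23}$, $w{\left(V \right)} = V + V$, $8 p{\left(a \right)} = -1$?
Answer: $0$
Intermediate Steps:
$p{\left(a \right)} = - \frac{1}{8}$ ($p{\left(a \right)} = \frac{1}{8} \left(-1\right) = - \frac{1}{8}$)
$w{\left(V \right)} = 2 V$
$r = i \sqrt{2}$ ($r = \sqrt{-2} = i \sqrt{2} \approx 1.4142 i$)
$r p{\left(-2 \right)} w{\left(0 \right)} = i \sqrt{2} \left(- \frac{1}{8}\right) 2 \cdot 0 = - \frac{i \sqrt{2}}{8} \cdot 0 = 0$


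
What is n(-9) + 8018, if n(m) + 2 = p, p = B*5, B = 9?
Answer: 8061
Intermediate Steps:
p = 45 (p = 9*5 = 45)
n(m) = 43 (n(m) = -2 + 45 = 43)
n(-9) + 8018 = 43 + 8018 = 8061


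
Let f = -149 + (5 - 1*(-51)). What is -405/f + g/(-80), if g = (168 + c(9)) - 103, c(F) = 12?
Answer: 8413/2480 ≈ 3.3923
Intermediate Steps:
f = -93 (f = -149 + (5 + 51) = -149 + 56 = -93)
g = 77 (g = (168 + 12) - 103 = 180 - 103 = 77)
-405/f + g/(-80) = -405/(-93) + 77/(-80) = -405*(-1/93) + 77*(-1/80) = 135/31 - 77/80 = 8413/2480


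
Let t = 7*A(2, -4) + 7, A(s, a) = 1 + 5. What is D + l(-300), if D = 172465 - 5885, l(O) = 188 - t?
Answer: 166719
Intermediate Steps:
A(s, a) = 6
t = 49 (t = 7*6 + 7 = 42 + 7 = 49)
l(O) = 139 (l(O) = 188 - 1*49 = 188 - 49 = 139)
D = 166580
D + l(-300) = 166580 + 139 = 166719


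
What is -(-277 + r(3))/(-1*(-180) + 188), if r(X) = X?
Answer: 137/184 ≈ 0.74457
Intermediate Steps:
-(-277 + r(3))/(-1*(-180) + 188) = -(-277 + 3)/(-1*(-180) + 188) = -(-274)/(180 + 188) = -(-274)/368 = -1*(-137/184) = 137/184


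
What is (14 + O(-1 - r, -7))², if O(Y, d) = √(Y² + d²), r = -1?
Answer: 441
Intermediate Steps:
(14 + O(-1 - r, -7))² = (14 + √((-1 - 1*(-1))² + (-7)²))² = (14 + √((-1 + 1)² + 49))² = (14 + √(0² + 49))² = (14 + √(0 + 49))² = (14 + √49)² = (14 + 7)² = 21² = 441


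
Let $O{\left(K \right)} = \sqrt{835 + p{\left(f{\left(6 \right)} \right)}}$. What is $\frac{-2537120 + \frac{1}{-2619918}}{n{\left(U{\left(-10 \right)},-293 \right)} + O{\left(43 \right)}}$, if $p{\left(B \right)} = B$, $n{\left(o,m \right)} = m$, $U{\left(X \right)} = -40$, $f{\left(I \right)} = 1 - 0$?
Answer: $\frac{1947584582355173}{222727088934} + \frac{6647046356161 \sqrt{209}}{111363544467} \approx 9607.2$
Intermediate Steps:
$f{\left(I \right)} = 1$ ($f{\left(I \right)} = 1 + 0 = 1$)
$O{\left(K \right)} = 2 \sqrt{209}$ ($O{\left(K \right)} = \sqrt{835 + 1} = \sqrt{836} = 2 \sqrt{209}$)
$\frac{-2537120 + \frac{1}{-2619918}}{n{\left(U{\left(-10 \right)},-293 \right)} + O{\left(43 \right)}} = \frac{-2537120 + \frac{1}{-2619918}}{-293 + 2 \sqrt{209}} = \frac{-2537120 - \frac{1}{2619918}}{-293 + 2 \sqrt{209}} = - \frac{6647046356161}{2619918 \left(-293 + 2 \sqrt{209}\right)}$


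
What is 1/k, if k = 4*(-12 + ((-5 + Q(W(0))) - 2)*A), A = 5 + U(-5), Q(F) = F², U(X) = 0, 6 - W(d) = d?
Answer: 1/532 ≈ 0.0018797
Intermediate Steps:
W(d) = 6 - d
A = 5 (A = 5 + 0 = 5)
k = 532 (k = 4*(-12 + ((-5 + (6 - 1*0)²) - 2)*5) = 4*(-12 + ((-5 + (6 + 0)²) - 2)*5) = 4*(-12 + ((-5 + 6²) - 2)*5) = 4*(-12 + ((-5 + 36) - 2)*5) = 4*(-12 + (31 - 2)*5) = 4*(-12 + 29*5) = 4*(-12 + 145) = 4*133 = 532)
1/k = 1/532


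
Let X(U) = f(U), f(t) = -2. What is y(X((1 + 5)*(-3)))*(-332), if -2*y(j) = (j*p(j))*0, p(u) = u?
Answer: 0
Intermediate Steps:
X(U) = -2
y(j) = 0 (y(j) = -j*j*0/2 = -j**2*0/2 = -1/2*0 = 0)
y(X((1 + 5)*(-3)))*(-332) = 0*(-332) = 0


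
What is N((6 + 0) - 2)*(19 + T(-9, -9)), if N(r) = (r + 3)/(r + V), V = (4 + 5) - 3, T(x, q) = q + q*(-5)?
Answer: 77/2 ≈ 38.500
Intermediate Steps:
T(x, q) = -4*q (T(x, q) = q - 5*q = -4*q)
V = 6 (V = 9 - 3 = 6)
N(r) = (3 + r)/(6 + r) (N(r) = (r + 3)/(r + 6) = (3 + r)/(6 + r))
N((6 + 0) - 2)*(19 + T(-9, -9)) = ((3 + ((6 + 0) - 2))/(6 + ((6 + 0) - 2)))*(19 - 4*(-9)) = ((3 + (6 - 2))/(6 + (6 - 2)))*(19 + 36) = ((3 + 4)/(6 + 4))*55 = (7/10)*55 = 77/2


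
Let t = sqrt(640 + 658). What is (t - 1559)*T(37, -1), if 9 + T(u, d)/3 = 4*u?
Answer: -650103 + 417*sqrt(1298) ≈ -6.3508e+5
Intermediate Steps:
T(u, d) = -27 + 12*u (T(u, d) = -27 + 3*(4*u) = -27 + 12*u)
t = sqrt(1298) ≈ 36.028
(t - 1559)*T(37, -1) = (sqrt(1298) - 1559)*(-27 + 12*37) = (-1559 + sqrt(1298))*(-27 + 444) = (-1559 + sqrt(1298))*417 = -650103 + 417*sqrt(1298)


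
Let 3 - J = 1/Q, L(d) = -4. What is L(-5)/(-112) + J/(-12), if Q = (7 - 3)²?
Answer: -281/1344 ≈ -0.20908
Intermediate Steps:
Q = 16 (Q = 4² = 16)
J = 47/16 (J = 3 - 1/16 = 47/16 ≈ 2.9375)
L(-5)/(-112) + J/(-12) = -4/(-112) + (47/16)/(-12) = -4*(-1/112) + (47/16)*(-1/12) = 1/28 - 47/192 = -281/1344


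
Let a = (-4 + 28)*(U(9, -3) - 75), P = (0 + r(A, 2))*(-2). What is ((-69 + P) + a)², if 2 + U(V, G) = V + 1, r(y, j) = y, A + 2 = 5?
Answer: 2832489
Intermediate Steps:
A = 3 (A = -2 + 5 = 3)
U(V, G) = -1 + V (U(V, G) = -2 + (V + 1) = -2 + (1 + V) = -1 + V)
P = -6 (P = (0 + 3)*(-2) = 3*(-2) = -6)
a = -1608 (a = (-4 + 28)*((-1 + 9) - 75) = 24*(8 - 75) = 24*(-67) = -1608)
((-69 + P) + a)² = ((-69 - 6) - 1608)² = (-75 - 1608)² = (-1683)² = 2832489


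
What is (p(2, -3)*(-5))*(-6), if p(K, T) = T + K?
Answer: -30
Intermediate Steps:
p(K, T) = K + T
(p(2, -3)*(-5))*(-6) = ((2 - 3)*(-5))*(-6) = -1*(-5)*(-6) = 5*(-6) = -30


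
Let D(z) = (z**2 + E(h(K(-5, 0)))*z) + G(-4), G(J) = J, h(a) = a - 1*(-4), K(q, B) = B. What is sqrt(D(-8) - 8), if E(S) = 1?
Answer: 2*sqrt(11) ≈ 6.6332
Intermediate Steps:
h(a) = 4 + a (h(a) = a + 4 = 4 + a)
D(z) = -4 + z + z**2 (D(z) = (z**2 + 1*z) - 4 = (z**2 + z) - 4 = (z + z**2) - 4 = -4 + z + z**2)
sqrt(D(-8) - 8) = sqrt((-4 - 8 + (-8)**2) - 8) = sqrt((-4 - 8 + 64) - 8) = sqrt(52 - 8) = sqrt(44) = 2*sqrt(11)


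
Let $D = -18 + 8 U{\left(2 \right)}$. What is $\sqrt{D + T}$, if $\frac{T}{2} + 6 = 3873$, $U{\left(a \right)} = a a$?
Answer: $2 \sqrt{1937} \approx 88.023$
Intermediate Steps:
$U{\left(a \right)} = a^{2}$
$T = 7734$ ($T = -12 + 2 \cdot 3873 = -12 + 7746 = 7734$)
$D = 14$ ($D = -18 + 8 \cdot 2^{2} = -18 + 8 \cdot 4 = -18 + 32 = 14$)
$\sqrt{D + T} = \sqrt{14 + 7734} = \sqrt{7748} = 2 \sqrt{1937}$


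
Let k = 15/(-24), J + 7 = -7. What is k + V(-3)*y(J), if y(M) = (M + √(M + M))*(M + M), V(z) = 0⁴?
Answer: -5/8 ≈ -0.62500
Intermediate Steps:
J = -14 (J = -7 - 7 = -14)
V(z) = 0
y(M) = 2*M*(M + √2*√M) (y(M) = (M + √(2*M))*(2*M) = (M + √2*√M)*(2*M) = 2*M*(M + √2*√M))
k = -5/8 (k = 15*(-1/24) = -5/8 ≈ -0.62500)
k + V(-3)*y(J) = -5/8 + 0*(2*(-14)² + 2*√2*(-14)^(3/2)) = -5/8 + 0*(2*196 + 2*√2*(-14*I*√14)) = -5/8 + 0*(392 - 56*I*√7) = -5/8 + 0 = -5/8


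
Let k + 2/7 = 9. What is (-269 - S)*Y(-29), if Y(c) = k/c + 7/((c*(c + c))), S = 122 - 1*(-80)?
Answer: 1643319/11774 ≈ 139.57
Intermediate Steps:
k = 61/7 (k = -2/7 + 9 = 61/7 ≈ 8.7143)
S = 202 (S = 122 + 80 = 202)
Y(c) = 7/(2*c²) + 61/(7*c) (Y(c) = 61/(7*c) + 7/((c*(c + c))) = 61/(7*c) + 7/((c*(2*c))) = 61/(7*c) + 7/((2*c²)) = 61/(7*c) + 7*(1/(2*c²)) = 61/(7*c) + 7/(2*c²) = 7/(2*c²) + 61/(7*c))
(-269 - S)*Y(-29) = (-269 - 1*202)*((1/14)*(49 + 122*(-29))/(-29)²) = (-269 - 202)*((1/14)*(1/841)*(49 - 3538)) = -471*(-3489)/(14*841) = -471*(-3489/11774) = 1643319/11774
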